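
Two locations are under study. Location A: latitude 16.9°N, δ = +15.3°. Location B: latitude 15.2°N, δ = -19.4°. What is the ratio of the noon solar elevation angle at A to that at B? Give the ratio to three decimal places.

A: 90° − |16.9 − (15.3)| = 88.40°.
B: 90° − |15.2 − (-19.4)| = 55.40°.
Ratio A/B = 88.4000 / 55.4000 = 1.5957.

1.596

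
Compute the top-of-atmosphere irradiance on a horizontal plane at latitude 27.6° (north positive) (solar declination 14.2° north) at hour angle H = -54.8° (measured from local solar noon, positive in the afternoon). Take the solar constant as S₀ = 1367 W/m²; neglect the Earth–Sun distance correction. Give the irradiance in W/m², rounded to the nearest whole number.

cos θ_z = sin φ sin δ + cos φ cos δ cos H = (0.4633)(0.2453) + (0.8862)(0.9694)(0.5764) = 0.6088.
Top-of-atmosphere irradiance = S₀ cos θ_z = 1367 × 0.6088 = 832.23 W/m².

832 W/m²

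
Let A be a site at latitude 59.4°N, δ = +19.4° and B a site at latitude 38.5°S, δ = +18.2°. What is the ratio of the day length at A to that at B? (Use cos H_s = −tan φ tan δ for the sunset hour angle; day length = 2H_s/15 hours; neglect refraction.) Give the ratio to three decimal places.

1.691

A: H_s = arccos(−tan 59.4° · tan 19.4°) = 126.55°, so 2H_s/15 = 16.8733 h.
B: H_s = arccos(−tan -38.5° · tan 18.2°) = 74.84°, so 2H_s/15 = 9.9787 h.
Ratio A/B = 16.8733 / 9.9787 = 1.6909.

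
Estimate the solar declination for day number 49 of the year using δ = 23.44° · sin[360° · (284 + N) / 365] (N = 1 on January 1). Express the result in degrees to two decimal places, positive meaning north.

360 × (284 + 49) / 365 = 328.438°; sin(328.438°) = -0.5234.
δ = 23.44 × -0.5234 = -12.268° ≈ -12.27°.

-12.27°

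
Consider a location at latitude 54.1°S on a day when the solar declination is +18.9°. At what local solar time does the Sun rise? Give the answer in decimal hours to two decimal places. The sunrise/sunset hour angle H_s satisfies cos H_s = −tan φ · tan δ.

7.88 h

cos H_s = −tan(-54.1°) · tan(18.9°) = 0.4730, so H_s = arccos(0.4730) = 61.77°.
Sunrise is at 12 − H_s/15 = 12 − 4.118 = 7.882 h local solar time.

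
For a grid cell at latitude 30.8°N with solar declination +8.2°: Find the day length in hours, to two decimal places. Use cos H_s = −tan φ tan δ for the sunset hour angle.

12.66 hours

−tan φ tan δ = −(0.5961)(0.1441) = -0.0859; H_s = arccos(-0.0859) = 94.93°.
Day length = 2 H_s / 15° h⁻¹ = 189.86° / 15 = 12.657 h.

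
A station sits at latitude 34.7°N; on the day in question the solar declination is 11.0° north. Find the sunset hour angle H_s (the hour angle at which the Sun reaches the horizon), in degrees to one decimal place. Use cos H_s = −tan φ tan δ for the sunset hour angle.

−tan φ tan δ = −(0.6924)(0.1944) = -0.1346; H_s = arccos(-0.1346) = 97.74°.

97.7°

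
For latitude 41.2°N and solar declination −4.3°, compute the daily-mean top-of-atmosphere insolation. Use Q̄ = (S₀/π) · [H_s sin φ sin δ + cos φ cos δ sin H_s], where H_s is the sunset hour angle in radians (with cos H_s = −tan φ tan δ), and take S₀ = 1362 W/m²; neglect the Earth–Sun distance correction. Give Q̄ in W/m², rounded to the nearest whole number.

292 W/m²

−tan φ tan δ = −(0.8754)(-0.0752) = 0.0658; H_s = arccos(0.0658) = 86.23°. In radians, H_s = 1.5050.
H_s sin φ sin δ = 1.5050 × 0.6587 × -0.0750 = -0.0744.
cos φ cos δ sin H_s = 0.7524 × 0.9972 × 0.9978 = 0.7486.
Q̄ = (1362/π) × (-0.0744 + 0.7486) = 433.54 × 0.6742 = 292.29 W/m².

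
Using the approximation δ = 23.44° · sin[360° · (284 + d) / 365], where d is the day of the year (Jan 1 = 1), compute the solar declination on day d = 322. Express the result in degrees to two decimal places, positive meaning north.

-19.81°

360 × (284 + 322) / 365 = 597.699°; sin(597.699°) = -0.8453.
δ = 23.44 × -0.8453 = -19.814° ≈ -19.81°.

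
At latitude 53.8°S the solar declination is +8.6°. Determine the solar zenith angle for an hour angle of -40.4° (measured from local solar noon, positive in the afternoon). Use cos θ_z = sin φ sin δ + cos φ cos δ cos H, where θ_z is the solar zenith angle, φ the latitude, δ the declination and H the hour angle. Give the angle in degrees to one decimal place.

cos θ_z = sin φ sin δ + cos φ cos δ cos H = (-0.8070)(0.1495) + (0.5906)(0.9888)(0.7615) = 0.3241.
θ_z = arccos(0.3241) = 71.09°.

71.1°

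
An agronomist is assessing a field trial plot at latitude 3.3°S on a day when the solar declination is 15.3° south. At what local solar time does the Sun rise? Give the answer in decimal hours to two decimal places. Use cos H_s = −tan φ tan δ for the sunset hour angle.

−tan φ tan δ = −(-0.0577)(-0.2736) = -0.0158; H_s = arccos(-0.0158) = 90.91°.
Sunrise is at 12 − H_s/15 = 12 − 6.061 = 5.939 h local solar time.

5.94 h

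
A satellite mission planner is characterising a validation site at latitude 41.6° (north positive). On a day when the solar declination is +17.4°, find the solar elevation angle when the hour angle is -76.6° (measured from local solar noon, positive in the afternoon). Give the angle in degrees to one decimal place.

21.3°

cos θ_z = sin φ sin δ + cos φ cos δ cos H = (0.6639)(0.2990) + (0.7478)(0.9542)(0.2317) = 0.3638.
θ_z = arccos(0.3638) = 68.67°, so the elevation is 90° − 68.67° = 21.33°.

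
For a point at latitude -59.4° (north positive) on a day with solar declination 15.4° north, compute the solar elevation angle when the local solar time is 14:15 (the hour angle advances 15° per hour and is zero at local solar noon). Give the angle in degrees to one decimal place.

10.3°

Hour angle H = 15° × (14.25 − 12) = 33.75°.
cos θ_z = sin φ sin δ + cos φ cos δ cos H = (-0.8607)(0.2656) + (0.5090)(0.9641)(0.8315) = 0.1794.
θ_z = arccos(0.1794) = 79.67°, so the elevation is 90° − 79.67° = 10.33°.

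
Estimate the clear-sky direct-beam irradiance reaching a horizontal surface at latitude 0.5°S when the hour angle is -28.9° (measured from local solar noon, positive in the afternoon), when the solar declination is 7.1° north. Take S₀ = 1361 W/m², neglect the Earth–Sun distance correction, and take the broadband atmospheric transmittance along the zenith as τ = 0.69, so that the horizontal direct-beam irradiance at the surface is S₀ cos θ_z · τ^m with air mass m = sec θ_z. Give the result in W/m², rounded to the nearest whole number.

770 W/m²

With φ = -0.5°, δ = 7.1°, H = -28.90°: sin φ sin δ = -0.0011, cos φ cos δ cos H = 0.8687, so cos θ_z = 0.8676.
Air mass m = 1/cos θ_z = 1/0.8676 = 1.153; τ^m = 0.69^1.153 = 0.6519.
Surface direct beam = 1361 × 0.8676 × 0.6519 = 769.77 W/m².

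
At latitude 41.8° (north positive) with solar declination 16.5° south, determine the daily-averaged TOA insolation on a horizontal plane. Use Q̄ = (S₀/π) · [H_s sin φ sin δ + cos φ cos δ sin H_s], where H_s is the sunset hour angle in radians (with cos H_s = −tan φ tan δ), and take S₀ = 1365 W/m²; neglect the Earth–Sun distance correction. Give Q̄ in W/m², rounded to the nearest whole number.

192 W/m²

The sunset hour angle satisfies cos H_s = −tan φ tan δ = 0.2648, giving H_s = 74.64°. In radians, H_s = 1.3027.
H_s sin φ sin δ = 1.3027 × 0.6665 × -0.2840 = -0.2466.
cos φ cos δ sin H_s = 0.7455 × 0.9588 × 0.9643 = 0.6893.
Q̄ = (1365/π) × (-0.2466 + 0.6893) = 434.49 × 0.4427 = 192.35 W/m².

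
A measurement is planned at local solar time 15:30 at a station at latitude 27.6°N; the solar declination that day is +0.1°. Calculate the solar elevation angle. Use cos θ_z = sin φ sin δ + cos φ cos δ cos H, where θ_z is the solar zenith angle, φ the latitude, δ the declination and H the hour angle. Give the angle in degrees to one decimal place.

Hour angle H = 15° × (15.5 − 12) = 52.50°.
cos θ_z = sin(27.6°) sin(0.1°) + cos(27.6°) cos(0.1°) cos(52.50°) = 0.0008 + 0.5395 = 0.5403.
θ_z = arccos(0.5403) = 57.30°, so the elevation is 90° − 57.30° = 32.70°.

32.7°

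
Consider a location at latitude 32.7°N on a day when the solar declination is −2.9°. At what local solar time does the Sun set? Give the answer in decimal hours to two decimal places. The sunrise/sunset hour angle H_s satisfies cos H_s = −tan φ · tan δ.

17.88 h

−tan φ tan δ = −(0.6420)(-0.0507) = 0.0325; H_s = arccos(0.0325) = 88.14°.
Sunset is at 12 + H_s/15 = 12 + 5.876 = 17.876 h local solar time.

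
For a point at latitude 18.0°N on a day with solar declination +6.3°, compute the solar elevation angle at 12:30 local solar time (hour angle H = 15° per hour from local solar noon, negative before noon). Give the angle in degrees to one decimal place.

Hour angle H = 15° × (12.5 − 12) = 7.50°.
cos θ_z = sin(18.0°) sin(6.3°) + cos(18.0°) cos(6.3°) cos(7.50°) = 0.0339 + 0.9372 = 0.9711.
θ_z = arccos(0.9711) = 13.81°, so the elevation is 90° − 13.81° = 76.19°.

76.2°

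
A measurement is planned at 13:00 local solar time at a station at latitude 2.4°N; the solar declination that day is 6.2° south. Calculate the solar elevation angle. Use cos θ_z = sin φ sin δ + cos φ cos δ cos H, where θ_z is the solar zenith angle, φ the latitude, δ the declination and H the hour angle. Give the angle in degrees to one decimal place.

72.7°

Hour angle H = 15° × (13 − 12) = 15.00°.
cos θ_z = sin φ sin δ + cos φ cos δ cos H = (0.0419)(-0.1080) + (0.9991)(0.9942)(0.9659) = 0.9549.
θ_z = arccos(0.9549) = 17.27°, so the elevation is 90° − 17.27° = 72.73°.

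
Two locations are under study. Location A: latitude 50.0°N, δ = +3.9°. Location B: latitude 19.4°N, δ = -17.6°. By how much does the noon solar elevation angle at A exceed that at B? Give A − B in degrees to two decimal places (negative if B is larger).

-9.10°

A: 90° − |50.0 − (3.9)| = 43.90°.
B: 90° − |19.4 − (-17.6)| = 53.00°.
A − B = 43.90 − 53.00 = -9.10°.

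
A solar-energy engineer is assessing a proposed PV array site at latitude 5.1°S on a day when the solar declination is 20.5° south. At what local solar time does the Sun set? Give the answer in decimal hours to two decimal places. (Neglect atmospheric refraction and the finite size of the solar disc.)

18.13 h

The sunset hour angle satisfies cos H_s = −tan φ tan δ = -0.0334, giving H_s = 91.91°.
Sunset is at 12 + H_s/15 = 12 + 6.127 = 18.127 h local solar time.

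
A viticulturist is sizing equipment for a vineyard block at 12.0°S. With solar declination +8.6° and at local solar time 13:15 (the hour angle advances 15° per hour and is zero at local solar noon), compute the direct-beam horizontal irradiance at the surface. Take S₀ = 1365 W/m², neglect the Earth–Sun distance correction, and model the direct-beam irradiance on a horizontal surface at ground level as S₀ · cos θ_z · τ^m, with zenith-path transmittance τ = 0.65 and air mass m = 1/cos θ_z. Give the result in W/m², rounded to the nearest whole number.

Hour angle H = 15° × (13.25 − 12) = 18.75°.
With φ = -12.0°, δ = 8.6°, H = 18.75°: sin φ sin δ = -0.0311, cos φ cos δ cos H = 0.9158, so cos θ_z = 0.8847.
Air mass m = 1/cos θ_z = 1/0.8847 = 1.130; τ^m = 0.65^1.130 = 0.6146.
Surface direct beam = 1365 × 0.8847 × 0.6146 = 742.20 W/m².

742 W/m²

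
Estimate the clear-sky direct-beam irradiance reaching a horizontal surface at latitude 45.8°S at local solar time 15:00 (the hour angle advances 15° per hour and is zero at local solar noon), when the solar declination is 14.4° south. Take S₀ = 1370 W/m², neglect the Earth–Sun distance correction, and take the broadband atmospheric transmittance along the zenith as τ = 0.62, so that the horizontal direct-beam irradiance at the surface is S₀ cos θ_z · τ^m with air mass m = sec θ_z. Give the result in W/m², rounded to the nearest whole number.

433 W/m²

Hour angle H = 15° × (15 − 12) = 45.00°.
cos θ_z = sin(-45.8°) sin(-14.4°) + cos(-45.8°) cos(-14.4°) cos(45.00°) = 0.1783 + 0.4775 = 0.6558.
Air mass m = 1/cos θ_z = 1/0.6558 = 1.525; τ^m = 0.62^1.525 = 0.4824.
Surface direct beam = 1370 × 0.6558 × 0.4824 = 433.41 W/m².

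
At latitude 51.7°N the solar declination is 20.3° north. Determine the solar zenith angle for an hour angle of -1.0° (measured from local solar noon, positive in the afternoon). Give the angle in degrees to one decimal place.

cos θ_z = sin(51.7°) sin(20.3°) + cos(51.7°) cos(20.3°) cos(-1.00°) = 0.2723 + 0.5812 = 0.8535.
θ_z = arccos(0.8535) = 31.41°.

31.4°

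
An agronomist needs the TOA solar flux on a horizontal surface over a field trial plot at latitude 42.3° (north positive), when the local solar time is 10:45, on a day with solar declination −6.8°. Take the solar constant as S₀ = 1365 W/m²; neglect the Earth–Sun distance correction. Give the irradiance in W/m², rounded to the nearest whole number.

841 W/m²

Hour angle H = 15° × (10.75 − 12) = -18.75°.
With φ = 42.3°, δ = -6.8°, H = -18.75°: sin φ sin δ = -0.0797, cos φ cos δ cos H = 0.6955, so cos θ_z = 0.6158.
Top-of-atmosphere irradiance = S₀ cos θ_z = 1365 × 0.6158 = 840.57 W/m².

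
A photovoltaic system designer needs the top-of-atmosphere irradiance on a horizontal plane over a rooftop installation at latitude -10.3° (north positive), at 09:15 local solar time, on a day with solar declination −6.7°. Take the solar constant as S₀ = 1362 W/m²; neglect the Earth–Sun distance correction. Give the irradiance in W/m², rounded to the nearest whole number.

Hour angle H = 15° × (9.25 − 12) = -41.25°.
With φ = -10.3°, δ = -6.7°, H = -41.25°: sin φ sin δ = 0.0209, cos φ cos δ cos H = 0.7347, so cos θ_z = 0.7556.
Top-of-atmosphere irradiance = S₀ cos θ_z = 1362 × 0.7556 = 1029.13 W/m².

1029 W/m²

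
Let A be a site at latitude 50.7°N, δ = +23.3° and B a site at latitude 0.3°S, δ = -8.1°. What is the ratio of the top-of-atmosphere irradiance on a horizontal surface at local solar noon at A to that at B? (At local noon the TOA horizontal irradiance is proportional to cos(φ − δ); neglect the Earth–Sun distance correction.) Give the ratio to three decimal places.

0.896

A: cos θ_z = cos(50.7° − (23.3°)) = 0.8878.
B: cos θ_z = cos(-0.3° − (-8.1°)) = 0.9907.
Ratio A/B = 0.8878 / 0.9907 = 0.8961.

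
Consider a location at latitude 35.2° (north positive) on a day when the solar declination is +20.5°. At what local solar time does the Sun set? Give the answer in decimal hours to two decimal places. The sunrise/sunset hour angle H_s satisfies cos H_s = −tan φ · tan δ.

cos H_s = −tan(35.2°) · tan(20.5°) = -0.2637, so H_s = arccos(-0.2637) = 105.29°.
Sunset is at 12 + H_s/15 = 12 + 7.019 = 19.019 h local solar time.

19.02 h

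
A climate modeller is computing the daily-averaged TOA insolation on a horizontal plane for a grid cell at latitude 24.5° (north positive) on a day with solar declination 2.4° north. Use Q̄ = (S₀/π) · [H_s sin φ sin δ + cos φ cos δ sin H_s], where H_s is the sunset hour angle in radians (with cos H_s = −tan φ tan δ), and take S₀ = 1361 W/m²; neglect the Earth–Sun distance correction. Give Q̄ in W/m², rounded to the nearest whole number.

406 W/m²

The sunset hour angle satisfies cos H_s = −tan φ tan δ = -0.0191, giving H_s = 91.09°. In radians, H_s = 1.5898.
H_s sin φ sin δ = 1.5898 × 0.4147 × 0.0419 = 0.0276.
cos φ cos δ sin H_s = 0.9100 × 0.9991 × 0.9998 = 0.9090.
Q̄ = (1361/π) × (0.0276 + 0.9090) = 433.22 × 0.9366 = 405.75 W/m².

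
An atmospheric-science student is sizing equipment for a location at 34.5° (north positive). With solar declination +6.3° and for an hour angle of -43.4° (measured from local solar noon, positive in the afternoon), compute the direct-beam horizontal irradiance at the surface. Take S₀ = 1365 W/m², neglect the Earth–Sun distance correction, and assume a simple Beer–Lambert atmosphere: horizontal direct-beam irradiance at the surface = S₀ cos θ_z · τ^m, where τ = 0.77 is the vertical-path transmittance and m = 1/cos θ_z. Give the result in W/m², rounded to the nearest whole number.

603 W/m²

cos θ_z = sin(34.5°) sin(6.3°) + cos(34.5°) cos(6.3°) cos(-43.40°) = 0.0622 + 0.5952 = 0.6574.
Air mass m = 1/cos θ_z = 1/0.6574 = 1.521; τ^m = 0.77^1.521 = 0.6720.
Surface direct beam = 1365 × 0.6574 × 0.6720 = 603.02 W/m².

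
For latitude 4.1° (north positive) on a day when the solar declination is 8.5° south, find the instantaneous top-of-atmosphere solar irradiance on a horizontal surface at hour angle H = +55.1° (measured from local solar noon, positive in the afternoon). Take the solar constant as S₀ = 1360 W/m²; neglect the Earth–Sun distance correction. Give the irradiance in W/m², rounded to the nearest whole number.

753 W/m²

cos θ_z = sin φ sin δ + cos φ cos δ cos H = (0.0715)(-0.1478) + (0.9974)(0.9890)(0.5721) = 0.5538.
Top-of-atmosphere irradiance = S₀ cos θ_z = 1360 × 0.5538 = 753.17 W/m².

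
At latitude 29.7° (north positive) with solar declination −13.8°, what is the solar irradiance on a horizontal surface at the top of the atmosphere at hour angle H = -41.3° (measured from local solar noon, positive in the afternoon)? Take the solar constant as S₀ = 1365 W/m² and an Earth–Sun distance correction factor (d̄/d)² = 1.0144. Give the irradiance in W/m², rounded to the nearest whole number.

cos θ_z = sin(29.7°) sin(-13.8°) + cos(29.7°) cos(-13.8°) cos(-41.30°) = -0.1182 + 0.6337 = 0.5155.
Top-of-atmosphere irradiance = S₀ (d̄/d)² cos θ_z = 1365 × 1.0144 × 0.5155 = 713.79 W/m².

714 W/m²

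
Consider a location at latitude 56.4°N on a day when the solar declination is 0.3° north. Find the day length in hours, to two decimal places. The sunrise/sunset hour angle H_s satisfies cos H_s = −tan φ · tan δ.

cos H_s = −tan(56.4°) · tan(0.3°) = -0.0079, so H_s = arccos(-0.0079) = 90.45°.
Day length = 2 H_s / 15° h⁻¹ = 180.90° / 15 = 12.060 h.

12.06 hours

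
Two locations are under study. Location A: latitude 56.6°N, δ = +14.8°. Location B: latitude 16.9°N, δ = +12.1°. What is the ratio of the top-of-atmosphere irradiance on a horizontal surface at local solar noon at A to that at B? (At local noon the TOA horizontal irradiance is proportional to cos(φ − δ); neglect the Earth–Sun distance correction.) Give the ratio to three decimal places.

0.748

A: cos θ_z = cos(56.6° − (14.8°)) = 0.7455.
B: cos θ_z = cos(16.9° − (12.1°)) = 0.9965.
Ratio A/B = 0.7455 / 0.9965 = 0.7481.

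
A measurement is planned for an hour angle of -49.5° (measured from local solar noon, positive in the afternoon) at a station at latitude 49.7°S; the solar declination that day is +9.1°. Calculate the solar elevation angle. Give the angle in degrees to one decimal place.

cos θ_z = sin(-49.7°) sin(9.1°) + cos(-49.7°) cos(9.1°) cos(-49.50°) = -0.1206 + 0.4148 = 0.2942.
θ_z = arccos(0.2942) = 72.89°, so the elevation is 90° − 72.89° = 17.11°.

17.1°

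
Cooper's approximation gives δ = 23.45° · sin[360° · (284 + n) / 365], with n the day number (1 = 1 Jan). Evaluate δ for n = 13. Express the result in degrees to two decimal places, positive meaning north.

-21.60°

360 × (284 + 13) / 365 = 292.932°; sin(292.932°) = -0.9210.
δ = 23.45 × -0.9210 = -21.597° ≈ -21.60°.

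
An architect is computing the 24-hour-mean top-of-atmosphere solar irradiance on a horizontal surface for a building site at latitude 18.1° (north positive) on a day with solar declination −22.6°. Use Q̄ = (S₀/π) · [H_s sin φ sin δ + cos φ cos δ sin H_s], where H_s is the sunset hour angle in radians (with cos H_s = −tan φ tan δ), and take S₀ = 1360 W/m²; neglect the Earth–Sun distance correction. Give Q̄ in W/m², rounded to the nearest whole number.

302 W/m²

The sunset hour angle satisfies cos H_s = −tan φ tan δ = 0.1361, giving H_s = 82.18°. In radians, H_s = 1.4343.
H_s sin φ sin δ = 1.4343 × 0.3107 × -0.3843 = -0.1713.
cos φ cos δ sin H_s = 0.9505 × 0.9232 × 0.9907 = 0.8693.
Q̄ = (1360/π) × (-0.1713 + 0.8693) = 432.90 × 0.6980 = 302.16 W/m².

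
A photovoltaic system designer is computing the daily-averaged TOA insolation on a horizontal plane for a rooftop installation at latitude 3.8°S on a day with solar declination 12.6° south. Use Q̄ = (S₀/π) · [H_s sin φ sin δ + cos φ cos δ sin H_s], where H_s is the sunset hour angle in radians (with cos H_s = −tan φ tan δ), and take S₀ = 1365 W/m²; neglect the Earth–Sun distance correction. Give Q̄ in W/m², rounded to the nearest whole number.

−tan φ tan δ = −(-0.0664)(-0.2235) = -0.0148; H_s = arccos(-0.0148) = 90.85°. In radians, H_s = 1.5856.
H_s sin φ sin δ = 1.5856 × -0.0663 × -0.2181 = 0.0229.
cos φ cos δ sin H_s = 0.9978 × 0.9759 × 0.9999 = 0.9737.
Q̄ = (1365/π) × (0.0229 + 0.9737) = 434.49 × 0.9966 = 433.01 W/m².

433 W/m²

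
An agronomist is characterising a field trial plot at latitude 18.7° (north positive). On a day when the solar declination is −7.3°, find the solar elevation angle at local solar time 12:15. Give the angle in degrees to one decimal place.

63.7°

Hour angle H = 15° × (12.25 − 12) = 3.75°.
With φ = 18.7°, δ = -7.3°, H = 3.75°: sin φ sin δ = -0.0407, cos φ cos δ cos H = 0.9375, so cos θ_z = 0.8968.
θ_z = arccos(0.8968) = 26.26°, so the elevation is 90° − 26.26° = 63.74°.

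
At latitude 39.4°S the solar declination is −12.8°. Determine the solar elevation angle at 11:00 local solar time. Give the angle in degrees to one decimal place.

60.3°

Hour angle H = 15° × (11 − 12) = -15.00°.
With φ = -39.4°, δ = -12.8°, H = -15.00°: sin φ sin δ = 0.1406, cos φ cos δ cos H = 0.7279, so cos θ_z = 0.8685.
θ_z = arccos(0.8685) = 29.72°, so the elevation is 90° − 29.72° = 60.28°.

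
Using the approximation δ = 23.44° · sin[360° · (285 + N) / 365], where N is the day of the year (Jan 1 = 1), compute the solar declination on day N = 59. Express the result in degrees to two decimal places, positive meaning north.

-8.29°

360 × (285 + 59) / 365 = 339.288°; sin(339.288°) = -0.3537.
δ = 23.44 × -0.3537 = -8.291° ≈ -8.29°.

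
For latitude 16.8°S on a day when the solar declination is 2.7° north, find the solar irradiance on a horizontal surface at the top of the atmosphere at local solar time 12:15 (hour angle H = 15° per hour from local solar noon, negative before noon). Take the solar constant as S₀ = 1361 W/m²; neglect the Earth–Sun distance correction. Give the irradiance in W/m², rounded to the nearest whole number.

Hour angle H = 15° × (12.25 − 12) = 3.75°.
cos θ_z = sin(-16.8°) sin(2.7°) + cos(-16.8°) cos(2.7°) cos(3.75°) = -0.0136 + 0.9542 = 0.9406.
Top-of-atmosphere irradiance = S₀ cos θ_z = 1361 × 0.9406 = 1280.16 W/m².

1280 W/m²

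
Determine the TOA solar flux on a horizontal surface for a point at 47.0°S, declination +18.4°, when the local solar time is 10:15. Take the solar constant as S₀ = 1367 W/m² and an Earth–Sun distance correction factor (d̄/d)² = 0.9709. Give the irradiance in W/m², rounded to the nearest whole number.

464 W/m²

Hour angle H = 15° × (10.25 − 12) = -26.25°.
cos θ_z = sin(-47.0°) sin(18.4°) + cos(-47.0°) cos(18.4°) cos(-26.25°) = -0.2309 + 0.5804 = 0.3495.
Top-of-atmosphere irradiance = S₀ (d̄/d)² cos θ_z = 1367 × 0.9709 × 0.3495 = 463.86 W/m².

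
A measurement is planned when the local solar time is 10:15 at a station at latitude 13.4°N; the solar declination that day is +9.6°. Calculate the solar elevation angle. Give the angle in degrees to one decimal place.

64.0°

Hour angle H = 15° × (10.25 − 12) = -26.25°.
cos θ_z = sin φ sin δ + cos φ cos δ cos H = (0.2317)(0.1668) + (0.9728)(0.9860)(0.8969) = 0.8989.
θ_z = arccos(0.8989) = 25.99°, so the elevation is 90° − 25.99° = 64.01°.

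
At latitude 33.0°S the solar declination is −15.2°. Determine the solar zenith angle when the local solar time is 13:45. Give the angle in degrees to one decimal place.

Hour angle H = 15° × (13.75 − 12) = 26.25°.
cos θ_z = sin φ sin δ + cos φ cos δ cos H = (-0.5446)(-0.2622) + (0.8387)(0.9650)(0.8969) = 0.8687.
θ_z = arccos(0.8687) = 29.69°.

29.7°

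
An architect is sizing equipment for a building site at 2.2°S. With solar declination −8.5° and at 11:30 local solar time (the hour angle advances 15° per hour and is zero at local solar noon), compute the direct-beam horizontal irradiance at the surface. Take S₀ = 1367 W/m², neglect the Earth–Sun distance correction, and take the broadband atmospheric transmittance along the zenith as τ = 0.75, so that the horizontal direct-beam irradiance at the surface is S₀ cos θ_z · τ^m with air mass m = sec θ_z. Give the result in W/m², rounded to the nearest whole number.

Hour angle H = 15° × (11.5 − 12) = -7.50°.
cos θ_z = sin(-2.2°) sin(-8.5°) + cos(-2.2°) cos(-8.5°) cos(-7.50°) = 0.0057 + 0.9798 = 0.9855.
Air mass m = 1/cos θ_z = 1/0.9855 = 1.015; τ^m = 0.75^1.015 = 0.7468.
Surface direct beam = 1367 × 0.9855 × 0.7468 = 1006.07 W/m².

1006 W/m²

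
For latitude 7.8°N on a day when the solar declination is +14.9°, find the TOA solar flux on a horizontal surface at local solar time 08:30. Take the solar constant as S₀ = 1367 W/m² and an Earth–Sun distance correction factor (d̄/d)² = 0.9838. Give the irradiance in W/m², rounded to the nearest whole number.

831 W/m²

Hour angle H = 15° × (8.5 − 12) = -52.50°.
cos θ_z = sin φ sin δ + cos φ cos δ cos H = (0.1357)(0.2571) + (0.9907)(0.9664)(0.6088) = 0.6178.
Top-of-atmosphere irradiance = S₀ (d̄/d)² cos θ_z = 1367 × 0.9838 × 0.6178 = 830.85 W/m².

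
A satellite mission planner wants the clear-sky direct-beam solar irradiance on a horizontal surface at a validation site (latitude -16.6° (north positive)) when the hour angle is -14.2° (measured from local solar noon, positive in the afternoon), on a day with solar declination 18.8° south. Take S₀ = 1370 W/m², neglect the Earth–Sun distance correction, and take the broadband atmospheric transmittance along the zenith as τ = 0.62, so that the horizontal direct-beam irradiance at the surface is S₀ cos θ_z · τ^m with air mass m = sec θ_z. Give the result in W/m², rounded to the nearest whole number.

814 W/m²

cos θ_z = sin φ sin δ + cos φ cos δ cos H = (-0.2857)(-0.3223) + (0.9583)(0.9466)(0.9694) = 0.9714.
Air mass m = 1/cos θ_z = 1/0.9714 = 1.029; τ^m = 0.62^1.029 = 0.6115.
Surface direct beam = 1370 × 0.9714 × 0.6115 = 813.80 W/m².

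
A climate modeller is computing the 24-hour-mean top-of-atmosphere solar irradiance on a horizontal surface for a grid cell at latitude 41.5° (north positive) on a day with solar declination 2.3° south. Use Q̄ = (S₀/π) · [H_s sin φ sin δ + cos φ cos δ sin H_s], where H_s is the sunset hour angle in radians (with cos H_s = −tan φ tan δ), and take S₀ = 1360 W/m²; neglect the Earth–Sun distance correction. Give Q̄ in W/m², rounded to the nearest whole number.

306 W/m²

−tan φ tan δ = −(0.8847)(-0.0402) = 0.0356; H_s = arccos(0.0356) = 87.96°. In radians, H_s = 1.5352.
H_s sin φ sin δ = 1.5352 × 0.6626 × -0.0401 = -0.0408.
cos φ cos δ sin H_s = 0.7490 × 0.9992 × 0.9994 = 0.7480.
Q̄ = (1360/π) × (-0.0408 + 0.7480) = 432.90 × 0.7072 = 306.15 W/m².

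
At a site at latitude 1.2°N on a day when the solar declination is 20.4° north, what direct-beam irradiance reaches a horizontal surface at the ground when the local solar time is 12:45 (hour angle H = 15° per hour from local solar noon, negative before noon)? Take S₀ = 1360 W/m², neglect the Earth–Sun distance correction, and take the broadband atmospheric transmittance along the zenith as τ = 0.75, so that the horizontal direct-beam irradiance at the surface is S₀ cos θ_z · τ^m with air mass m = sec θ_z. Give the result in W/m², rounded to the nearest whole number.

924 W/m²

Hour angle H = 15° × (12.75 − 12) = 11.25°.
cos θ_z = sin(1.2°) sin(20.4°) + cos(1.2°) cos(20.4°) cos(11.25°) = 0.0073 + 0.9191 = 0.9264.
Air mass m = 1/cos θ_z = 1/0.9264 = 1.079; τ^m = 0.75^1.079 = 0.7331.
Surface direct beam = 1360 × 0.9264 × 0.7331 = 923.64 W/m².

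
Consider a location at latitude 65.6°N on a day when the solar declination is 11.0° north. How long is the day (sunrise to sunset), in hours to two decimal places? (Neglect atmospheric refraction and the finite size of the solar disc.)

15.38 hours

The sunset hour angle satisfies cos H_s = −tan φ tan δ = -0.4285, giving H_s = 115.37°.
Day length = 2 H_s / 15° h⁻¹ = 230.74° / 15 = 15.383 h.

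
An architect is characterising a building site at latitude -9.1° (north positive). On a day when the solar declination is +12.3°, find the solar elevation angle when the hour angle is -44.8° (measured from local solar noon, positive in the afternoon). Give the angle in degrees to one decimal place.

40.6°

cos θ_z = sin(-9.1°) sin(12.3°) + cos(-9.1°) cos(12.3°) cos(-44.80°) = -0.0337 + 0.6846 = 0.6509.
θ_z = arccos(0.6509) = 49.39°, so the elevation is 90° − 49.39° = 40.61°.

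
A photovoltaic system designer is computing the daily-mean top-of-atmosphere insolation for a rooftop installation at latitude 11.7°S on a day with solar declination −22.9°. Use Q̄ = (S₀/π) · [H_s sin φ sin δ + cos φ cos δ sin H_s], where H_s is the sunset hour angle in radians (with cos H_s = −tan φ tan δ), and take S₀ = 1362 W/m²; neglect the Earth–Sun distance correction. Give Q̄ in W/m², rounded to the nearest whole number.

446 W/m²

The sunset hour angle satisfies cos H_s = −tan φ tan δ = -0.0875, giving H_s = 95.02°. In radians, H_s = 1.6584.
H_s sin φ sin δ = 1.6584 × -0.2028 × -0.3891 = 0.1309.
cos φ cos δ sin H_s = 0.9792 × 0.9212 × 0.9962 = 0.8986.
Q̄ = (1362/π) × (0.1309 + 0.8986) = 433.54 × 1.0295 = 446.33 W/m².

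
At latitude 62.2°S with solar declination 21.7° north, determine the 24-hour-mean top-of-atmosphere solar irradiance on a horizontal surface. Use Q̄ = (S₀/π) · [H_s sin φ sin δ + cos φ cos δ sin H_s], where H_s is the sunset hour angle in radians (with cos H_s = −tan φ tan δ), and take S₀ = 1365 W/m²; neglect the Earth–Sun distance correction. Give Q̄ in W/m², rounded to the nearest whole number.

The sunset hour angle satisfies cos H_s = −tan φ tan δ = 0.7548, giving H_s = 40.99°. In radians, H_s = 0.7154.
H_s sin φ sin δ = 0.7154 × -0.8846 × 0.3697 = -0.2340.
cos φ cos δ sin H_s = 0.4664 × 0.9291 × 0.6559 = 0.2842.
Q̄ = (1365/π) × (-0.2340 + 0.2842) = 434.49 × 0.0502 = 21.81 W/m².

22 W/m²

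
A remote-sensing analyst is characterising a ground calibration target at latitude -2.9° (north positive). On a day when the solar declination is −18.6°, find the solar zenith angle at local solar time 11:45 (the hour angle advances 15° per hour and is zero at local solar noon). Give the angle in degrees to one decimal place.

16.1°

Hour angle H = 15° × (11.75 − 12) = -3.75°.
With φ = -2.9°, δ = -18.6°, H = -3.75°: sin φ sin δ = 0.0161, cos φ cos δ cos H = 0.9445, so cos θ_z = 0.9606.
θ_z = arccos(0.9606) = 16.14°.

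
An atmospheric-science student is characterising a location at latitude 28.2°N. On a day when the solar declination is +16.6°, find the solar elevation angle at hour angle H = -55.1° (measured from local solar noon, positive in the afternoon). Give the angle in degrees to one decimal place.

cos θ_z = sin φ sin δ + cos φ cos δ cos H = (0.4726)(0.2857) + (0.8813)(0.9583)(0.5721) = 0.6182.
θ_z = arccos(0.6182) = 51.82°, so the elevation is 90° − 51.82° = 38.18°.

38.2°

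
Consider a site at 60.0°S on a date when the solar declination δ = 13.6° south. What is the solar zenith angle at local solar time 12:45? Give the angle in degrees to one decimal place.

Hour angle H = 15° × (12.75 − 12) = 11.25°.
cos θ_z = sin φ sin δ + cos φ cos δ cos H = (-0.8660)(-0.2351) + (0.5000)(0.9720)(0.9808) = 0.6803.
θ_z = arccos(0.6803) = 47.13°.

47.1°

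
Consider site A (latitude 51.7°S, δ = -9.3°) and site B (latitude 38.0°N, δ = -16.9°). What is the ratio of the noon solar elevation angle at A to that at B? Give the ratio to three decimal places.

A: 90° − |-51.7 − (-9.3)| = 47.60°.
B: 90° − |38.0 − (-16.9)| = 35.10°.
Ratio A/B = 47.6000 / 35.1000 = 1.3561.

1.356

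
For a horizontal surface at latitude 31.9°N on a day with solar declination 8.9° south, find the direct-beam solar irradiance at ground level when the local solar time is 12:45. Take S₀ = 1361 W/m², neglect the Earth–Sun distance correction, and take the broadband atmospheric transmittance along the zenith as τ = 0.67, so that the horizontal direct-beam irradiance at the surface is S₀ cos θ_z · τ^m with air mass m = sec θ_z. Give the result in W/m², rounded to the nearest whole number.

Hour angle H = 15° × (12.75 − 12) = 11.25°.
cos θ_z = sin(31.9°) sin(-8.9°) + cos(31.9°) cos(-8.9°) cos(11.25°) = -0.0818 + 0.8226 = 0.7408.
Air mass m = 1/cos θ_z = 1/0.7408 = 1.350; τ^m = 0.67^1.350 = 0.5824.
Surface direct beam = 1361 × 0.7408 × 0.5824 = 587.19 W/m².

587 W/m²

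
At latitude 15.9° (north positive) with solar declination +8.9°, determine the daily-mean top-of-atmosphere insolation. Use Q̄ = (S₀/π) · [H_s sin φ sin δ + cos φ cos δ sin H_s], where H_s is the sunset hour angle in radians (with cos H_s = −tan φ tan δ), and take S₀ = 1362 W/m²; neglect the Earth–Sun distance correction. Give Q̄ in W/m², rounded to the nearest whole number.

441 W/m²

cos H_s = −tan(15.9°) · tan(8.9°) = -0.0446, so H_s = arccos(-0.0446) = 92.56°. In radians, H_s = 1.6155.
H_s sin φ sin δ = 1.6155 × 0.2740 × 0.1547 = 0.0685.
cos φ cos δ sin H_s = 0.9617 × 0.9880 × 0.9990 = 0.9492.
Q̄ = (1362/π) × (0.0685 + 0.9492) = 433.54 × 1.0177 = 441.21 W/m².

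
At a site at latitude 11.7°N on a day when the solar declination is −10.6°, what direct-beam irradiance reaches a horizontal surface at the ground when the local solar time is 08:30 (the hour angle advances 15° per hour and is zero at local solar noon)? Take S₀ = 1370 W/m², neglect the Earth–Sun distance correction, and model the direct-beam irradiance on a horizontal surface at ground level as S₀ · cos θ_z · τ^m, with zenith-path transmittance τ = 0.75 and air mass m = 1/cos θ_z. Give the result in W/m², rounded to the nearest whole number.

445 W/m²

Hour angle H = 15° × (8.5 − 12) = -52.50°.
With φ = 11.7°, δ = -10.6°, H = -52.50°: sin φ sin δ = -0.0373, cos φ cos δ cos H = 0.5859, so cos θ_z = 0.5486.
Air mass m = 1/cos θ_z = 1/0.5486 = 1.823; τ^m = 0.75^1.823 = 0.5919.
Surface direct beam = 1370 × 0.5486 × 0.5919 = 444.86 W/m².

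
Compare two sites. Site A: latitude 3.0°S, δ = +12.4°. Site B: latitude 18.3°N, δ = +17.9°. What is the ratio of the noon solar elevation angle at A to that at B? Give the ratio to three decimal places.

A: 90° − |-3.0 − (12.4)| = 74.60°.
B: 90° − |18.3 − (17.9)| = 89.60°.
Ratio A/B = 74.6000 / 89.6000 = 0.8326.

0.833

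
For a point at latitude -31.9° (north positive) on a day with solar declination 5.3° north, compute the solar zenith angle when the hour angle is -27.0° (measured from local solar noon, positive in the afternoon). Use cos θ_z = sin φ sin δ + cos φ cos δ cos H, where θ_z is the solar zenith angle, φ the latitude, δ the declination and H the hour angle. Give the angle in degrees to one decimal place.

cos θ_z = sin φ sin δ + cos φ cos δ cos H = (-0.5284)(0.0924) + (0.8490)(0.9957)(0.8910) = 0.7044.
θ_z = arccos(0.7044) = 45.22°.

45.2°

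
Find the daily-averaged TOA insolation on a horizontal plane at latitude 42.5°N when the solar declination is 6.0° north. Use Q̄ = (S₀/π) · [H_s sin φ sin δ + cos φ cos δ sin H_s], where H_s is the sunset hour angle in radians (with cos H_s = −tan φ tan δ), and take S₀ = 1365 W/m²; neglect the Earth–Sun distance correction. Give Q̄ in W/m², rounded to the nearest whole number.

368 W/m²

cos H_s = −tan(42.5°) · tan(6.0°) = -0.0963, so H_s = arccos(-0.0963) = 95.53°. In radians, H_s = 1.6673.
H_s sin φ sin δ = 1.6673 × 0.6756 × 0.1045 = 0.1177.
cos φ cos δ sin H_s = 0.7373 × 0.9945 × 0.9953 = 0.7298.
Q̄ = (1365/π) × (0.1177 + 0.7298) = 434.49 × 0.8475 = 368.23 W/m².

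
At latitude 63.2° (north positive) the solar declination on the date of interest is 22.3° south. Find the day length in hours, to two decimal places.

cos H_s = −tan(63.2°) · tan(-22.3°) = 0.8119, so H_s = arccos(0.8119) = 35.72°.
Day length = 2 H_s / 15° h⁻¹ = 71.44° / 15 = 4.763 h.

4.76 hours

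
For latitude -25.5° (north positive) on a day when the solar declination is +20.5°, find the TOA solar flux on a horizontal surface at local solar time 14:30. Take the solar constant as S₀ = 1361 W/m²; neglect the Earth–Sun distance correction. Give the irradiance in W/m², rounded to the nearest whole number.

Hour angle H = 15° × (14.5 − 12) = 37.50°.
cos θ_z = sin(-25.5°) sin(20.5°) + cos(-25.5°) cos(20.5°) cos(37.50°) = -0.1508 + 0.6707 = 0.5199.
Top-of-atmosphere irradiance = S₀ cos θ_z = 1361 × 0.5199 = 707.58 W/m².

708 W/m²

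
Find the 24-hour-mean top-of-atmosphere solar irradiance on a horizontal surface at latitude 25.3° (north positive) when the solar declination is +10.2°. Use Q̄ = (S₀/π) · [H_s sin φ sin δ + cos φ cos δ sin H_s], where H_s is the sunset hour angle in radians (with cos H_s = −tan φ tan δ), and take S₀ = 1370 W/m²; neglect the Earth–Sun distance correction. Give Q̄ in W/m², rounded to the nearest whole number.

cos H_s = −tan(25.3°) · tan(10.2°) = -0.0851, so H_s = arccos(-0.0851) = 94.88°. In radians, H_s = 1.6560.
H_s sin φ sin δ = 1.6560 × 0.4274 × 0.1771 = 0.1253.
cos φ cos δ sin H_s = 0.9041 × 0.9842 × 0.9964 = 0.8866.
Q̄ = (1370/π) × (0.1253 + 0.8866) = 436.08 × 1.0119 = 441.27 W/m².

441 W/m²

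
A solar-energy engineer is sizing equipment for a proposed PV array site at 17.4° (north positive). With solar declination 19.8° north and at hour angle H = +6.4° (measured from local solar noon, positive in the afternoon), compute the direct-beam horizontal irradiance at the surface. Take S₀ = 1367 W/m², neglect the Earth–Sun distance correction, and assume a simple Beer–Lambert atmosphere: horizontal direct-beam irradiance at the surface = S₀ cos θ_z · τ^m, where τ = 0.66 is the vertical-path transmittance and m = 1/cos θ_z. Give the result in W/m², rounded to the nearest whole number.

894 W/m²

cos θ_z = sin φ sin δ + cos φ cos δ cos H = (0.2990)(0.3387) + (0.9542)(0.9409)(0.9938) = 0.9935.
Air mass m = 1/cos θ_z = 1/0.9935 = 1.007; τ^m = 0.66^1.007 = 0.6581.
Surface direct beam = 1367 × 0.9935 × 0.6581 = 893.78 W/m².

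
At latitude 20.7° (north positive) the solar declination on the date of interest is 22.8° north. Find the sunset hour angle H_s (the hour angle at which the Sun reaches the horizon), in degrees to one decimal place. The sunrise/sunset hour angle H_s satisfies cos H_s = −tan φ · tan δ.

−tan φ tan δ = −(0.3779)(0.4204) = -0.1589; H_s = arccos(-0.1589) = 99.14°.

99.1°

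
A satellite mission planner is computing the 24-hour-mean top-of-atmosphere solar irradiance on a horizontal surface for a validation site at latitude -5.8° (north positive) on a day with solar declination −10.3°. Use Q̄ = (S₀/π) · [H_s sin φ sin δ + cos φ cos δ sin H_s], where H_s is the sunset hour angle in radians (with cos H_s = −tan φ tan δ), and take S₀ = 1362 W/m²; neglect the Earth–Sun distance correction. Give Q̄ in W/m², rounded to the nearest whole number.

cos H_s = −tan(-5.8°) · tan(-10.3°) = -0.0185, so H_s = arccos(-0.0185) = 91.06°. In radians, H_s = 1.5893.
H_s sin φ sin δ = 1.5893 × -0.1011 × -0.1788 = 0.0287.
cos φ cos δ sin H_s = 0.9949 × 0.9839 × 0.9998 = 0.9787.
Q̄ = (1362/π) × (0.0287 + 0.9787) = 433.54 × 1.0074 = 436.75 W/m².

437 W/m²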